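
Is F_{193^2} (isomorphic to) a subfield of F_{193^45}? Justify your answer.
No: F_{193^2} is not a subfield of F_{193^45}

F_{p^m} embeds in F_{p^n} iff m | n. Here 2 ∤ 45 (since 45 = 22·2 + 1 with remainder 1 ≠ 0), so F_{193^2} is not a subfield of F_{193^45}. Equivalently: if it were, the tower law would give 2 = [F_{193^2}:F_193] dividing [F_{193^45}:F_193] = 45, contradiction.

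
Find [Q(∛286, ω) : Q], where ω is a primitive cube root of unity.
[Q(∛286, ω) : Q] = 6

[Q(∛286):Q] = 3 (min poly x^3 - 286, irreducible since 286 is not a perfect cube). [Q(ω):Q] = 2 (min poly x^2 + x + 1). Since Q(∛286) ⊂ R and ω ∉ R, we have ω ∉ Q(∛286), so x^2 + x + 1 remains irreducible over Q(∛286) and [Q(∛286, ω) : Q(∛286)] = 2. By the tower law, [Q(∛286, ω) : Q] = 3 · 2 = 6. (In fact Q(∛286, ω) is the splitting field of x^3 - 286 over Q.)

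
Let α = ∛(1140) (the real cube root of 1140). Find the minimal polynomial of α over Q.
m_α(x) = x^3 - 1140

α satisfies α^3 = 1140, so x^3 - 1140 annihilates α. By the rational root test, a rational root p/q (in lowest terms) of x^3 - 1140 would satisfy p^3 = 1140 q^3, forcing q = 1 and p^3 = 1140; but 1140 is not a perfect cube, contradiction. A monic cubic over Q with no rational root is irreducible (any nontrivial factorization would include a linear factor). Hence x^3 - 1140 is the minimal polynomial of α, and in particular [Q(α):Q] = 3.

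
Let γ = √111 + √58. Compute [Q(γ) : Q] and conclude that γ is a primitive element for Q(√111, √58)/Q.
[Q(γ) : Q] = 4 (equivalently, Q(γ) = Q(√111, √58))

Obviously Q(γ) ⊆ Q(√111, √58), and [Q(√111, √58):Q] = 4 (since 111, 58 are distinct squarefree integers > 1 with 6438 not a perfect square). To show equality we compute the minimal polynomial of γ. From γ = √111 + √58: γ^2 = 111 + 2√(6438) + 58 = 169 + 2√(6438), so γ^2 - 169 = 2√(6438); squaring, (γ^2 - 169)^2 = 4·6438, i.e. γ^4 - 338γ^2 + 28561 - 25752 = 0, i.e. γ^4 - 338γ^2 + 2809 = 0. So γ is a root of x^4 - 338x^2 + 2809. This polynomial is irreducible over Q: it has no rational root (each ±√111 ± √58 is irrational), and any factorization into two quadratics over Q would force √(6438) ∈ Q (pairing opposite roots) or √111, √58 ∈ Q (other pairings), all impossible. Hence [Q(γ):Q] = 4 = [Q(√111, √58):Q], so Q(γ) = Q(√111, √58).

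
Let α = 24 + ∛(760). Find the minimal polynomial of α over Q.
m_α(x) = x^3 - 72x^2 + 1728x - 14584

Set β = α - 24 = ∛(760), so β^3 = 760. Then (α - 24)^3 - 760 = 0, i.e. α is a root of g(x) = (x - 24)^3 - 760 = x^3 - 72x^2 + 1728x - 14584. Since g(x) = h(x - 24) where h(x) = x^3 - 760, and h is irreducible over Q (because 760 is not a perfect cube, so h has no rational root, and a monic cubic with no rational root is irreducible), g is also irreducible (irreducibility is preserved under the substitution x → x - 24). Hence m_α(x) = x^3 - 72x^2 + 1728x - 14584.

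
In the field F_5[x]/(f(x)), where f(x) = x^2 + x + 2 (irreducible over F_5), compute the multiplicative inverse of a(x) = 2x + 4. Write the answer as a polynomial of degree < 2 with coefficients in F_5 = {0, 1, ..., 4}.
a(x)^(-1) ≡ 3x + 2 (mod f(x))

Since f is irreducible over F_5, F_5[x]/(f) is a field and a(x) ≠ 0 has an inverse. Apply the extended Euclidean algorithm to f(x) and a(x) in F_5[x]: f(x) = (3x + 2)·a(x) + (4). The last nonzero remainder is the constant 4 = gcd(f, a) in F_5. Back-substituting through the division chain expresses 4 = s(x)·a(x) + t(x)·f(x) with s(x) ≡ 2x + 3 (mod f), so (2x + 3)·a(x) ≡ 4 (mod f). Multiplying by 4^(-1) ≡ 4 in F_5 gives a(x)^(-1) ≡ 4·(2x + 3) ≡ 3x + 2 (mod f). Check: (2x + 4)·(3x + 2) = x^2 + x + 3 ≡ 1 (mod x^2 + x + 2).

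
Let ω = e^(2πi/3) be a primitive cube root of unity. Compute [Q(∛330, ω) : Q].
[Q(∛330, ω) : Q] = 6

[Q(∛330):Q] = 3 (min poly x^3 - 330, irreducible since 330 is not a perfect cube). [Q(ω):Q] = 2 (min poly x^2 + x + 1). Since Q(∛330) ⊂ R and ω ∉ R, we have ω ∉ Q(∛330), so x^2 + x + 1 remains irreducible over Q(∛330) and [Q(∛330, ω) : Q(∛330)] = 2. By the tower law, [Q(∛330, ω) : Q] = 3 · 2 = 6. (In fact Q(∛330, ω) is the splitting field of x^3 - 330 over Q.)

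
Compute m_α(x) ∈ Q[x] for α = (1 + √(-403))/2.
m_α(x) = x^2 - x + 101

From 2α - 1 = √(-403), squaring gives (2α - 1)^2 = -403, i.e. 4α^2 - 4α + 1 = -403, so α^2 - α + (1 + 403)/4 = 0. Since -403 ≡ 1 (mod 4), (1 + 403)/4 = 101 ∈ Z. The polynomial x^2 - x + 101 has discriminant 1 - 4·(101) = -403, which is not a perfect square in Q (d = -403 is squarefree and ≠ 1), so x^2 - x + 101 is irreducible over Q. It is the minimal polynomial of α.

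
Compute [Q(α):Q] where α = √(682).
[Q(α):Q] = 2

[Q(α):Q] equals the degree of the minimal polynomial of α. Here α^2 = 682 and x^2 - 682 is irreducible (d = 682 is squarefree, ≠ 1, hence not a square), so deg(m_α) = 2. Thus [Q(α):Q] = 2.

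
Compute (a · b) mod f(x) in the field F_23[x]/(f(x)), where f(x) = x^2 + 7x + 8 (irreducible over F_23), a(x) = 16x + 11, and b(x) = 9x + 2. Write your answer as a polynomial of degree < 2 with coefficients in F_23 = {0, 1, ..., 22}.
a · b ≡ 20x + 20 (mod f(x))

Multiply in F_23[x]: a(x)·b(x) = (16x + 11)·(9x + 2) = 6x^2 + 16x + 22. This has degree ≥ 2, so divide by f(x) over F_23: 6x^2 + 16x + 22 = (6)·(x^2 + 7x + 8) + (20x + 20). Hence a·b ≡ 20x + 20 (mod f). (F_23[x]/(f) is a field with 23^2 = 529 elements since f is irreducible of degree 2.)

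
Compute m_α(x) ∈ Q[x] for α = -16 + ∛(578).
m_α(x) = x^3 + 48x^2 + 768x + 3518

Set β = α + 16 = ∛(578), so β^3 = 578. Then (α + 16)^3 - 578 = 0, i.e. α is a root of g(x) = (x + 16)^3 - 578 = x^3 + 48x^2 + 768x + 3518. Since g(x) = h(x + 16) where h(x) = x^3 - 578, and h is irreducible over Q (because 578 is not a perfect cube, so h has no rational root, and a monic cubic with no rational root is irreducible), g is also irreducible (irreducibility is preserved under the substitution x → x + 16). Hence m_α(x) = x^3 + 48x^2 + 768x + 3518.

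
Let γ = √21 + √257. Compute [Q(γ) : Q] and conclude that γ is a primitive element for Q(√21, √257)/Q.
[Q(γ) : Q] = 4 (equivalently, Q(γ) = Q(√21, √257))

Obviously Q(γ) ⊆ Q(√21, √257), and [Q(√21, √257):Q] = 4 (since 21, 257 are distinct squarefree integers > 1 with 5397 not a perfect square). To show equality we compute the minimal polynomial of γ. From γ = √21 + √257: γ^2 = 21 + 2√(5397) + 257 = 278 + 2√(5397), so γ^2 - 278 = 2√(5397); squaring, (γ^2 - 278)^2 = 4·5397, i.e. γ^4 - 556γ^2 + 77284 - 21588 = 0, i.e. γ^4 - 556γ^2 + 55696 = 0. So γ is a root of x^4 - 556x^2 + 55696. This polynomial is irreducible over Q: it has no rational root (each ±√21 ± √257 is irrational), and any factorization into two quadratics over Q would force √(5397) ∈ Q (pairing opposite roots) or √21, √257 ∈ Q (other pairings), all impossible. Hence [Q(γ):Q] = 4 = [Q(√21, √257):Q], so Q(γ) = Q(√21, √257).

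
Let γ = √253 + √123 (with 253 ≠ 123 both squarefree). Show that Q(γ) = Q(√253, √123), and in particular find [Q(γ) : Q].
[Q(γ) : Q] = 4 (equivalently, Q(γ) = Q(√253, √123))

Obviously Q(γ) ⊆ Q(√253, √123), and [Q(√253, √123):Q] = 4 (since 253, 123 are distinct squarefree integers > 1 with 31119 not a perfect square). To show equality we compute the minimal polynomial of γ. From γ = √253 + √123: γ^2 = 253 + 2√(31119) + 123 = 376 + 2√(31119), so γ^2 - 376 = 2√(31119); squaring, (γ^2 - 376)^2 = 4·31119, i.e. γ^4 - 752γ^2 + 141376 - 124476 = 0, i.e. γ^4 - 752γ^2 + 16900 = 0. So γ is a root of x^4 - 752x^2 + 16900. This polynomial is irreducible over Q: it has no rational root (each ±√253 ± √123 is irrational), and any factorization into two quadratics over Q would force √(31119) ∈ Q (pairing opposite roots) or √253, √123 ∈ Q (other pairings), all impossible. Hence [Q(γ):Q] = 4 = [Q(√253, √123):Q], so Q(γ) = Q(√253, √123).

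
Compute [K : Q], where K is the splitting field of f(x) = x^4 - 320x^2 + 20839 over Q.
[K : Q] = 4

Solving the quadratic in x^2: x^2 = (320 ± √(320^2 - 4·20839))/2 = (320 ± √19044)/2 = (320 ± 138)/2, giving x^2 = 229 or x^2 = 91. So f(x) = (x^2 - 229)(x^2 - 91) and the roots of f are ±√229, ±√91. Hence the splitting field is K = Q(√229, √91). Since 229 and 91 are distinct squarefree integers > 1, their product 20839 is not a perfect square, so √91 ∉ Q(√229). By the tower law [K:Q] = [Q(√229,√91):Q(√229)] · [Q(√229):Q] = 2 · 2 = 4.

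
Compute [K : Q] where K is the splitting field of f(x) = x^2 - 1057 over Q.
[K : Q] = 2

f(x) = x^2 - 1057 factors as (x - √1057)(x + √1057). The splitting field is K = Q(√1057). Since 1057 is squarefree and > 1, it is not a perfect square, so x^2 - 1057 is irreducible over Q and [Q(√1057) : Q] = 2. Hence [K : Q] = 2.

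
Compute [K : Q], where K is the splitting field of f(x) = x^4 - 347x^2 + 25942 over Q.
[K : Q] = 4

Solving the quadratic in x^2: x^2 = (347 ± √(347^2 - 4·25942))/2 = (347 ± √16641)/2 = (347 ± 129)/2, giving x^2 = 109 or x^2 = 238. So f(x) = (x^2 - 109)(x^2 - 238) and the roots of f are ±√109, ±√238. Hence the splitting field is K = Q(√109, √238). Since 109 and 238 are distinct squarefree integers > 1, their product 25942 is not a perfect square, so √238 ∉ Q(√109). By the tower law [K:Q] = [Q(√109,√238):Q(√109)] · [Q(√109):Q] = 2 · 2 = 4.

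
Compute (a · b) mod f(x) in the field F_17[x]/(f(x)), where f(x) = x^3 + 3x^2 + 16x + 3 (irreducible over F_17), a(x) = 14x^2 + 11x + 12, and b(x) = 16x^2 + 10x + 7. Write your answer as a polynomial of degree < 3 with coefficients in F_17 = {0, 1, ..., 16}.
a · b ≡ 9x^2 + 2x + 13 (mod f(x))

Multiply in F_17[x]: a(x)·b(x) = (14x^2 + 11x + 12)·(16x^2 + 10x + 7) = 3x^4 + 10x^3 + 9x^2 + 10x + 16. This has degree ≥ 3, so divide by f(x) over F_17: 3x^4 + 10x^3 + 9x^2 + 10x + 16 = (3x + 1)·(x^3 + 3x^2 + 16x + 3) + (9x^2 + 2x + 13). Hence a·b ≡ 9x^2 + 2x + 13 (mod f). (F_17[x]/(f) is a field with 17^3 = 4913 elements since f is irreducible of degree 3.)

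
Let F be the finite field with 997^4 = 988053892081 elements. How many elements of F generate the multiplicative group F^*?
There are φ(988053892080) = 259782297600 primitive elements

F_q^* is cyclic of order q - 1 = 988053892080. A cyclic group of order m has exactly φ(m) generators. Here m = 988053892080 = 2^4 · 3 · 5 · 83 · 499 · 99401, so the number of primitive elements is φ(988053892080) = 259782297600.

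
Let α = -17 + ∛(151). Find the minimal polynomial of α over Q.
m_α(x) = x^3 + 51x^2 + 867x + 4762

Set β = α + 17 = ∛(151), so β^3 = 151. Then (α + 17)^3 - 151 = 0, i.e. α is a root of g(x) = (x + 17)^3 - 151 = x^3 + 51x^2 + 867x + 4762. Since g(x) = h(x + 17) where h(x) = x^3 - 151, and h is irreducible over Q (because 151 is not a perfect cube, so h has no rational root, and a monic cubic with no rational root is irreducible), g is also irreducible (irreducibility is preserved under the substitution x → x + 17). Hence m_α(x) = x^3 + 51x^2 + 867x + 4762.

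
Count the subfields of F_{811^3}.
F_{811^3} has 2 subfields

The subfields of F_{p^n} are exactly the fields F_{p^d} for d | n (each is the fixed field of the unique index-d subgroup of Gal(F_{p^n}/F_p) ≅ Z/nZ). The divisors of n = 3 are {1, 3}, giving 2 subfields: F_{811^1}, F_{811^3}.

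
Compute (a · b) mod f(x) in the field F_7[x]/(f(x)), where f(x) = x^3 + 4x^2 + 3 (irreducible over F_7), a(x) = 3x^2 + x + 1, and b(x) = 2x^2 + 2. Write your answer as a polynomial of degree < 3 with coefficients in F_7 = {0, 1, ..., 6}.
a · b ≡ 5x^2 + 5x + 5 (mod f(x))

Multiply in F_7[x]: a(x)·b(x) = (3x^2 + x + 1)·(2x^2 + 2) = 6x^4 + 2x^3 + x^2 + 2x + 2. This has degree ≥ 3, so divide by f(x) over F_7: 6x^4 + 2x^3 + x^2 + 2x + 2 = (6x + 6)·(x^3 + 4x^2 + 3) + (5x^2 + 5x + 5). Hence a·b ≡ 5x^2 + 5x + 5 (mod f). (F_7[x]/(f) is a field with 7^3 = 343 elements since f is irreducible of degree 3.)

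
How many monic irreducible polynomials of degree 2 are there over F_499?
There are 124251 monic irreducible polynomials of degree 2 over F_499

Each element of F_{499^2} that lies in no proper subfield is a root of exactly one monic irreducible of degree 2 over F_499, and each such polynomial has 2 distinct roots in F_{499^2}. By Möbius inversion the count is N_499(2) = (1/2) Σ_{d|2} μ(2/d) · 499^d = (1/2)(μ(2)·499^1 + μ(1)·499^2) = 248502/2 = 124251.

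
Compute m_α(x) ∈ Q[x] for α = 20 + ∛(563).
m_α(x) = x^3 - 60x^2 + 1200x - 8563

Set β = α - 20 = ∛(563), so β^3 = 563. Then (α - 20)^3 - 563 = 0, i.e. α is a root of g(x) = (x - 20)^3 - 563 = x^3 - 60x^2 + 1200x - 8563. Since g(x) = h(x - 20) where h(x) = x^3 - 563, and h is irreducible over Q (because 563 is not a perfect cube, so h has no rational root, and a monic cubic with no rational root is irreducible), g is also irreducible (irreducibility is preserved under the substitution x → x - 20). Hence m_α(x) = x^3 - 60x^2 + 1200x - 8563.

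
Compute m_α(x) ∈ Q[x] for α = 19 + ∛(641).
m_α(x) = x^3 - 57x^2 + 1083x - 7500

Set β = α - 19 = ∛(641), so β^3 = 641. Then (α - 19)^3 - 641 = 0, i.e. α is a root of g(x) = (x - 19)^3 - 641 = x^3 - 57x^2 + 1083x - 7500. Since g(x) = h(x - 19) where h(x) = x^3 - 641, and h is irreducible over Q (because 641 is not a perfect cube, so h has no rational root, and a monic cubic with no rational root is irreducible), g is also irreducible (irreducibility is preserved under the substitution x → x - 19). Hence m_α(x) = x^3 - 57x^2 + 1083x - 7500.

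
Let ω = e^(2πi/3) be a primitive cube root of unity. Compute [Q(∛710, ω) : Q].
[Q(∛710, ω) : Q] = 6

[Q(∛710):Q] = 3 (min poly x^3 - 710, irreducible since 710 is not a perfect cube). [Q(ω):Q] = 2 (min poly x^2 + x + 1). Since Q(∛710) ⊂ R and ω ∉ R, we have ω ∉ Q(∛710), so x^2 + x + 1 remains irreducible over Q(∛710) and [Q(∛710, ω) : Q(∛710)] = 2. By the tower law, [Q(∛710, ω) : Q] = 3 · 2 = 6. (In fact Q(∛710, ω) is the splitting field of x^3 - 710 over Q.)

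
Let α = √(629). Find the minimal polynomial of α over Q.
m_α(x) = x^2 - 629

α satisfies α^2 - 629 = 0, so x^2 - 629 annihilates α. Since d = 629 is squarefree and ≠ 1, it is not a perfect square in Q, so x^2 - 629 has no rational root and is therefore irreducible over Q (a degree-2 polynomial over a field is irreducible iff it has no root). Hence m_α(x) = x^2 - 629.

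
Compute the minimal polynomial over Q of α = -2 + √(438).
m_α(x) = x^2 + 4x - 434

From α + 2 = √(438), squaring gives (α + 2)^2 = 438, i.e. α^2 + 4α + 4 = 438, so α^2 + 4α - 434 = 0. The discriminant of x^2 + 4x - 434 is (4)^2 - 4·(-434) = 16 + 1736 = 1752, and 4·(438) is not a perfect square in Q since 438 is squarefree and ≠ 1. Hence x^2 + 4x - 434 is irreducible over Q and is the minimal polynomial of α.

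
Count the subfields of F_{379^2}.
F_{379^2} has 2 subfields

The subfields of F_{p^n} are exactly the fields F_{p^d} for d | n (each is the fixed field of the unique index-d subgroup of Gal(F_{p^n}/F_p) ≅ Z/nZ). The divisors of n = 2 are {1, 2}, giving 2 subfields: F_{379^1}, F_{379^2}.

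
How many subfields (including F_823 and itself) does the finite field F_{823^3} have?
F_{823^3} has 2 subfields

The subfields of F_{p^n} are exactly the fields F_{p^d} for d | n (each is the fixed field of the unique index-d subgroup of Gal(F_{p^n}/F_p) ≅ Z/nZ). The divisors of n = 3 are {1, 3}, giving 2 subfields: F_{823^1}, F_{823^3}.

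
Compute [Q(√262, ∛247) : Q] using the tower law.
[Q(√262, ∛247) : Q] = 6

Let L = Q(√262, ∛247). Since Q(√262) ⊂ L and [Q(√262):Q] = 2, the tower law gives 2 | [L:Q]. Likewise Q(∛247) ⊂ L with [Q(∛247):Q] = 3 (because 247 is not a perfect cube), so 3 | [L:Q]. As gcd(2,3) = 1, [L:Q] is divisible by 6. Conversely L is generated over Q by √262 and ∛247, so [L:Q] ≤ 2·3 = 6. Therefore [Q(√262, ∛247) : Q] = 6.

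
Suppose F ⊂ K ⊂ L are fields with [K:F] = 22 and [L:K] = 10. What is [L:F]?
[L:F] = 220

The tower law says that for any tower of field extensions F ⊂ K ⊂ L with finite degrees, [L:F] = [L:K] · [K:F]. Here this gives [L:F] = 10 · 22 = 220.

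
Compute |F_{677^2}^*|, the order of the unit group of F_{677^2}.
|F_{677^2}^*| = 458328

F_{677^2} has 677^2 = 458329 elements; its multiplicative group consists of all nonzero elements, so |F_{677^2}^*| = 458329 - 1 = 458328. (It is cyclic since any finite subgroup of the multiplicative group of a field is cyclic.)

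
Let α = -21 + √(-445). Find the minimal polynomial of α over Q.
m_α(x) = x^2 + 42x + 886

From α + 21 = √(-445), squaring gives (α + 21)^2 = -445, i.e. α^2 + 42α + 441 = -445, so α^2 + 42α + 886 = 0. The discriminant of x^2 + 42x + 886 is (42)^2 - 4·(886) = 1764 - 3544 = -1780, and 4·(-445) is not a perfect square in Q since -445 is squarefree and ≠ 1. Hence x^2 + 42x + 886 is irreducible over Q and is the minimal polynomial of α.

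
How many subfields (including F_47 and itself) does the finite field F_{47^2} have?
F_{47^2} has 2 subfields

The subfields of F_{p^n} are exactly the fields F_{p^d} for d | n (each is the fixed field of the unique index-d subgroup of Gal(F_{p^n}/F_p) ≅ Z/nZ). The divisors of n = 2 are {1, 2}, giving 2 subfields: F_{47^1}, F_{47^2}.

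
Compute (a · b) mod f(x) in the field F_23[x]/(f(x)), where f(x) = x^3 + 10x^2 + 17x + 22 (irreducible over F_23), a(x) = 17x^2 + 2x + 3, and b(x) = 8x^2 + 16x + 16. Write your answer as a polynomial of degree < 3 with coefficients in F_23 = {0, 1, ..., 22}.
a · b ≡ 19x^2 + 17x + 11 (mod f(x))

Multiply in F_23[x]: a(x)·b(x) = (17x^2 + 2x + 3)·(8x^2 + 16x + 16) = 21x^4 + 12x^3 + 6x^2 + 11x + 2. This has degree ≥ 3, so divide by f(x) over F_23: 21x^4 + 12x^3 + 6x^2 + 11x + 2 = (21x + 9)·(x^3 + 10x^2 + 17x + 22) + (19x^2 + 17x + 11). Hence a·b ≡ 19x^2 + 17x + 11 (mod f). (F_23[x]/(f) is a field with 23^3 = 12167 elements since f is irreducible of degree 3.)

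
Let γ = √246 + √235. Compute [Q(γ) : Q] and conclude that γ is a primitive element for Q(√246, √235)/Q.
[Q(γ) : Q] = 4 (equivalently, Q(γ) = Q(√246, √235))

Obviously Q(γ) ⊆ Q(√246, √235), and [Q(√246, √235):Q] = 4 (since 246, 235 are distinct squarefree integers > 1 with 57810 not a perfect square). To show equality we compute the minimal polynomial of γ. From γ = √246 + √235: γ^2 = 246 + 2√(57810) + 235 = 481 + 2√(57810), so γ^2 - 481 = 2√(57810); squaring, (γ^2 - 481)^2 = 4·57810, i.e. γ^4 - 962γ^2 + 231361 - 231240 = 0, i.e. γ^4 - 962γ^2 + 121 = 0. So γ is a root of x^4 - 962x^2 + 121. This polynomial is irreducible over Q: it has no rational root (each ±√246 ± √235 is irrational), and any factorization into two quadratics over Q would force √(57810) ∈ Q (pairing opposite roots) or √246, √235 ∈ Q (other pairings), all impossible. Hence [Q(γ):Q] = 4 = [Q(√246, √235):Q], so Q(γ) = Q(√246, √235).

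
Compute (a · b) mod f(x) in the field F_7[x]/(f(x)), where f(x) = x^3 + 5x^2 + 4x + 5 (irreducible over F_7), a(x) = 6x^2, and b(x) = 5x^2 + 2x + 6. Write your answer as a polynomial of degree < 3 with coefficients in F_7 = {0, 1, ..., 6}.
a · b ≡ 4x^2 + 3x + 4 (mod f(x))

Multiply in F_7[x]: a(x)·b(x) = (6x^2)·(5x^2 + 2x + 6) = 2x^4 + 5x^3 + x^2. This has degree ≥ 3, so divide by f(x) over F_7: 2x^4 + 5x^3 + x^2 = (2x + 2)·(x^3 + 5x^2 + 4x + 5) + (4x^2 + 3x + 4). Hence a·b ≡ 4x^2 + 3x + 4 (mod f). (F_7[x]/(f) is a field with 7^3 = 343 elements since f is irreducible of degree 3.)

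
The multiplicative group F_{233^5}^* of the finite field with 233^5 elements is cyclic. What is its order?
|F_{233^5}^*| = 686719856392

F_{233^5} has 233^5 = 686719856393 elements; its multiplicative group consists of all nonzero elements, so |F_{233^5}^*| = 686719856393 - 1 = 686719856392. (It is cyclic since any finite subgroup of the multiplicative group of a field is cyclic.)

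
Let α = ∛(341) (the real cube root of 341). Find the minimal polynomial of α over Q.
m_α(x) = x^3 - 341

α satisfies α^3 = 341, so x^3 - 341 annihilates α. By the rational root test, a rational root p/q (in lowest terms) of x^3 - 341 would satisfy p^3 = 341 q^3, forcing q = 1 and p^3 = 341; but 341 is not a perfect cube, contradiction. A monic cubic over Q with no rational root is irreducible (any nontrivial factorization would include a linear factor). Hence x^3 - 341 is the minimal polynomial of α, and in particular [Q(α):Q] = 3.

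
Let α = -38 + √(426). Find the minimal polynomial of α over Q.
m_α(x) = x^2 + 76x + 1018

From α + 38 = √(426), squaring gives (α + 38)^2 = 426, i.e. α^2 + 76α + 1444 = 426, so α^2 + 76α + 1018 = 0. The discriminant of x^2 + 76x + 1018 is (76)^2 - 4·(1018) = 5776 - 4072 = 1704, and 4·(426) is not a perfect square in Q since 426 is squarefree and ≠ 1. Hence x^2 + 76x + 1018 is irreducible over Q and is the minimal polynomial of α.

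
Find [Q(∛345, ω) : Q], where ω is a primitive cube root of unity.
[Q(∛345, ω) : Q] = 6

[Q(∛345):Q] = 3 (min poly x^3 - 345, irreducible since 345 is not a perfect cube). [Q(ω):Q] = 2 (min poly x^2 + x + 1). Since Q(∛345) ⊂ R and ω ∉ R, we have ω ∉ Q(∛345), so x^2 + x + 1 remains irreducible over Q(∛345) and [Q(∛345, ω) : Q(∛345)] = 2. By the tower law, [Q(∛345, ω) : Q] = 3 · 2 = 6. (In fact Q(∛345, ω) is the splitting field of x^3 - 345 over Q.)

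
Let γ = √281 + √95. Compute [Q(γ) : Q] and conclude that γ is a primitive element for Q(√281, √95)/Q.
[Q(γ) : Q] = 4 (equivalently, Q(γ) = Q(√281, √95))

Obviously Q(γ) ⊆ Q(√281, √95), and [Q(√281, √95):Q] = 4 (since 281, 95 are distinct squarefree integers > 1 with 26695 not a perfect square). To show equality we compute the minimal polynomial of γ. From γ = √281 + √95: γ^2 = 281 + 2√(26695) + 95 = 376 + 2√(26695), so γ^2 - 376 = 2√(26695); squaring, (γ^2 - 376)^2 = 4·26695, i.e. γ^4 - 752γ^2 + 141376 - 106780 = 0, i.e. γ^4 - 752γ^2 + 34596 = 0. So γ is a root of x^4 - 752x^2 + 34596. This polynomial is irreducible over Q: it has no rational root (each ±√281 ± √95 is irrational), and any factorization into two quadratics over Q would force √(26695) ∈ Q (pairing opposite roots) or √281, √95 ∈ Q (other pairings), all impossible. Hence [Q(γ):Q] = 4 = [Q(√281, √95):Q], so Q(γ) = Q(√281, √95).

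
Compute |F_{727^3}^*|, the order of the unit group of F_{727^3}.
|F_{727^3}^*| = 384240582

F_{727^3} has 727^3 = 384240583 elements; its multiplicative group consists of all nonzero elements, so |F_{727^3}^*| = 384240583 - 1 = 384240582. (It is cyclic since any finite subgroup of the multiplicative group of a field is cyclic.)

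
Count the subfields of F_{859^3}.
F_{859^3} has 2 subfields

The subfields of F_{p^n} are exactly the fields F_{p^d} for d | n (each is the fixed field of the unique index-d subgroup of Gal(F_{p^n}/F_p) ≅ Z/nZ). The divisors of n = 3 are {1, 3}, giving 2 subfields: F_{859^1}, F_{859^3}.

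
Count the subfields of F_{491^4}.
F_{491^4} has 3 subfields

The subfields of F_{p^n} are exactly the fields F_{p^d} for d | n (each is the fixed field of the unique index-d subgroup of Gal(F_{p^n}/F_p) ≅ Z/nZ). The divisors of n = 4 are {1, 2, 4}, giving 3 subfields: F_{491^1}, F_{491^2}, F_{491^4}.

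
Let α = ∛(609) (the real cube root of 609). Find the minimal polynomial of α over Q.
m_α(x) = x^3 - 609

α satisfies α^3 = 609, so x^3 - 609 annihilates α. By the rational root test, a rational root p/q (in lowest terms) of x^3 - 609 would satisfy p^3 = 609 q^3, forcing q = 1 and p^3 = 609; but 609 is not a perfect cube, contradiction. A monic cubic over Q with no rational root is irreducible (any nontrivial factorization would include a linear factor). Hence x^3 - 609 is the minimal polynomial of α, and in particular [Q(α):Q] = 3.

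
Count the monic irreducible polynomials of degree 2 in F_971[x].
There are 470935 monic irreducible polynomials of degree 2 over F_971

Each element of F_{971^2} that lies in no proper subfield is a root of exactly one monic irreducible of degree 2 over F_971, and each such polynomial has 2 distinct roots in F_{971^2}. By Möbius inversion the count is N_971(2) = (1/2) Σ_{d|2} μ(2/d) · 971^d = (1/2)(μ(2)·971^1 + μ(1)·971^2) = 941870/2 = 470935.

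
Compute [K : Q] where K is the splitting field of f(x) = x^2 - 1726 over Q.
[K : Q] = 2

f(x) = x^2 - 1726 factors as (x - √1726)(x + √1726). The splitting field is K = Q(√1726). Since 1726 is squarefree and > 1, it is not a perfect square, so x^2 - 1726 is irreducible over Q and [Q(√1726) : Q] = 2. Hence [K : Q] = 2.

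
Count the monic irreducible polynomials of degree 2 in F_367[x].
There are 67161 monic irreducible polynomials of degree 2 over F_367

Each element of F_{367^2} that lies in no proper subfield is a root of exactly one monic irreducible of degree 2 over F_367, and each such polynomial has 2 distinct roots in F_{367^2}. By Möbius inversion the count is N_367(2) = (1/2) Σ_{d|2} μ(2/d) · 367^d = (1/2)(μ(2)·367^1 + μ(1)·367^2) = 134322/2 = 67161.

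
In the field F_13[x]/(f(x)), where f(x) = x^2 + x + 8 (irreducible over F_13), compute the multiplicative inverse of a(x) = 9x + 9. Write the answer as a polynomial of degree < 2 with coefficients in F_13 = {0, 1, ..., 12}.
a(x)^(-1) ≡ 11x (mod f(x))

Since f is irreducible over F_13, F_13[x]/(f) is a field and a(x) ≠ 0 has an inverse. Apply the extended Euclidean algorithm to f(x) and a(x) in F_13[x]: f(x) = (3x)·a(x) + (8). The last nonzero remainder is the constant 8 = gcd(f, a) in F_13. Back-substituting through the division chain expresses 8 = s(x)·a(x) + t(x)·f(x) with s(x) ≡ 10x (mod f), so (10x)·a(x) ≡ 8 (mod f). Multiplying by 8^(-1) ≡ 5 in F_13 gives a(x)^(-1) ≡ 5·(10x) ≡ 11x (mod f). Check: (9x + 9)·(11x) = 8x^2 + 8x ≡ 1 (mod x^2 + x + 8).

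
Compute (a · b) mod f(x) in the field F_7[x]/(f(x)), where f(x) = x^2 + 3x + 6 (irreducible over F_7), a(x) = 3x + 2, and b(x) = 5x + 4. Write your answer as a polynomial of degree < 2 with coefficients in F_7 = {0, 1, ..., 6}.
a · b ≡ 5x + 2 (mod f(x))

Multiply in F_7[x]: a(x)·b(x) = (3x + 2)·(5x + 4) = x^2 + x + 1. This has degree ≥ 2, so divide by f(x) over F_7: x^2 + x + 1 = (1)·(x^2 + 3x + 6) + (5x + 2). Hence a·b ≡ 5x + 2 (mod f). (F_7[x]/(f) is a field with 7^2 = 49 elements since f is irreducible of degree 2.)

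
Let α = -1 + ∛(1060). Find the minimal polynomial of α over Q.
m_α(x) = x^3 + 3x^2 + 3x - 1059

Set β = α + 1 = ∛(1060), so β^3 = 1060. Then (α + 1)^3 - 1060 = 0, i.e. α is a root of g(x) = (x + 1)^3 - 1060 = x^3 + 3x^2 + 3x - 1059. Since g(x) = h(x + 1) where h(x) = x^3 - 1060, and h is irreducible over Q (because 1060 is not a perfect cube, so h has no rational root, and a monic cubic with no rational root is irreducible), g is also irreducible (irreducibility is preserved under the substitution x → x + 1). Hence m_α(x) = x^3 + 3x^2 + 3x - 1059.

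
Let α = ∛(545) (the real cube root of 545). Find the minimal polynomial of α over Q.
m_α(x) = x^3 - 545

α satisfies α^3 = 545, so x^3 - 545 annihilates α. By the rational root test, a rational root p/q (in lowest terms) of x^3 - 545 would satisfy p^3 = 545 q^3, forcing q = 1 and p^3 = 545; but 545 is not a perfect cube, contradiction. A monic cubic over Q with no rational root is irreducible (any nontrivial factorization would include a linear factor). Hence x^3 - 545 is the minimal polynomial of α, and in particular [Q(α):Q] = 3.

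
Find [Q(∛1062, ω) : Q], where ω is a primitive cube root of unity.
[Q(∛1062, ω) : Q] = 6

[Q(∛1062):Q] = 3 (min poly x^3 - 1062, irreducible since 1062 is not a perfect cube). [Q(ω):Q] = 2 (min poly x^2 + x + 1). Since Q(∛1062) ⊂ R and ω ∉ R, we have ω ∉ Q(∛1062), so x^2 + x + 1 remains irreducible over Q(∛1062) and [Q(∛1062, ω) : Q(∛1062)] = 2. By the tower law, [Q(∛1062, ω) : Q] = 3 · 2 = 6. (In fact Q(∛1062, ω) is the splitting field of x^3 - 1062 over Q.)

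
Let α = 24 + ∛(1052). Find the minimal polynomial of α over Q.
m_α(x) = x^3 - 72x^2 + 1728x - 14876

Set β = α - 24 = ∛(1052), so β^3 = 1052. Then (α - 24)^3 - 1052 = 0, i.e. α is a root of g(x) = (x - 24)^3 - 1052 = x^3 - 72x^2 + 1728x - 14876. Since g(x) = h(x - 24) where h(x) = x^3 - 1052, and h is irreducible over Q (because 1052 is not a perfect cube, so h has no rational root, and a monic cubic with no rational root is irreducible), g is also irreducible (irreducibility is preserved under the substitution x → x - 24). Hence m_α(x) = x^3 - 72x^2 + 1728x - 14876.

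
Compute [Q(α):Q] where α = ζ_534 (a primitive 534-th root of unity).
[Q(α):Q] = 176

The minimal polynomial of ζ_534 over Q is the 534-th cyclotomic polynomial Φ_534(x), which is irreducible over Q and has degree φ(534) = 176. Hence [Q(α):Q] = φ(534) = 176.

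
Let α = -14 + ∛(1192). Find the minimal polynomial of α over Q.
m_α(x) = x^3 + 42x^2 + 588x + 1552

Set β = α + 14 = ∛(1192), so β^3 = 1192. Then (α + 14)^3 - 1192 = 0, i.e. α is a root of g(x) = (x + 14)^3 - 1192 = x^3 + 42x^2 + 588x + 1552. Since g(x) = h(x + 14) where h(x) = x^3 - 1192, and h is irreducible over Q (because 1192 is not a perfect cube, so h has no rational root, and a monic cubic with no rational root is irreducible), g is also irreducible (irreducibility is preserved under the substitution x → x + 14). Hence m_α(x) = x^3 + 42x^2 + 588x + 1552.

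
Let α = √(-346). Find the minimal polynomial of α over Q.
m_α(x) = x^2 + 346

α satisfies α^2 + 346 = 0, so x^2 + 346 annihilates α. Since d = -346 is squarefree and ≠ 1, it is not a perfect square in Q, so x^2 + 346 has no rational root and is therefore irreducible over Q (a degree-2 polynomial over a field is irreducible iff it has no root). Hence m_α(x) = x^2 + 346.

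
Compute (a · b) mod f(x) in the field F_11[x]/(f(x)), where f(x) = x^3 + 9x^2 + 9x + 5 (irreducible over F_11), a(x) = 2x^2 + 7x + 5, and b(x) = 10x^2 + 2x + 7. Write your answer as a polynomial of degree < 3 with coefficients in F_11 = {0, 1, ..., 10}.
a · b ≡ 5x^2 + 4 (mod f(x))

Multiply in F_11[x]: a(x)·b(x) = (2x^2 + 7x + 5)·(10x^2 + 2x + 7) = 9x^4 + 8x^3 + x^2 + 4x + 2. This has degree ≥ 3, so divide by f(x) over F_11: 9x^4 + 8x^3 + x^2 + 4x + 2 = (9x + 4)·(x^3 + 9x^2 + 9x + 5) + (5x^2 + 4). Hence a·b ≡ 5x^2 + 4 (mod f). (F_11[x]/(f) is a field with 11^3 = 1331 elements since f is irreducible of degree 3.)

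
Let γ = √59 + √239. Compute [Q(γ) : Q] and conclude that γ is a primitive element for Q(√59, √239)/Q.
[Q(γ) : Q] = 4 (equivalently, Q(γ) = Q(√59, √239))

Obviously Q(γ) ⊆ Q(√59, √239), and [Q(√59, √239):Q] = 4 (since 59, 239 are distinct squarefree integers > 1 with 14101 not a perfect square). To show equality we compute the minimal polynomial of γ. From γ = √59 + √239: γ^2 = 59 + 2√(14101) + 239 = 298 + 2√(14101), so γ^2 - 298 = 2√(14101); squaring, (γ^2 - 298)^2 = 4·14101, i.e. γ^4 - 596γ^2 + 88804 - 56404 = 0, i.e. γ^4 - 596γ^2 + 32400 = 0. So γ is a root of x^4 - 596x^2 + 32400. This polynomial is irreducible over Q: it has no rational root (each ±√59 ± √239 is irrational), and any factorization into two quadratics over Q would force √(14101) ∈ Q (pairing opposite roots) or √59, √239 ∈ Q (other pairings), all impossible. Hence [Q(γ):Q] = 4 = [Q(√59, √239):Q], so Q(γ) = Q(√59, √239).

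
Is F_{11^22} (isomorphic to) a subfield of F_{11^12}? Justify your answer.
No: F_{11^22} is not a subfield of F_{11^12}

F_{p^m} embeds in F_{p^n} iff m | n. Here 22 ∤ 12 (since 12 = 0·22 + 12 with remainder 12 ≠ 0), so F_{11^22} is not a subfield of F_{11^12}. Equivalently: if it were, the tower law would give 22 = [F_{11^22}:F_11] dividing [F_{11^12}:F_11] = 12, contradiction.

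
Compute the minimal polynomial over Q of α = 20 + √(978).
m_α(x) = x^2 - 40x - 578

From α - 20 = √(978), squaring gives (α - 20)^2 = 978, i.e. α^2 - 40α + 400 = 978, so α^2 - 40α - 578 = 0. The discriminant of x^2 - 40x - 578 is (-40)^2 - 4·(-578) = 1600 + 2312 = 3912, and 4·(978) is not a perfect square in Q since 978 is squarefree and ≠ 1. Hence x^2 - 40x - 578 is irreducible over Q and is the minimal polynomial of α.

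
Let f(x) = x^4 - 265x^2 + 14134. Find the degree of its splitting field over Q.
[K : Q] = 4

Solving the quadratic in x^2: x^2 = (265 ± √(265^2 - 4·14134))/2 = (265 ± √13689)/2 = (265 ± 117)/2, giving x^2 = 74 or x^2 = 191. So f(x) = (x^2 - 74)(x^2 - 191) and the roots of f are ±√74, ±√191. Hence the splitting field is K = Q(√74, √191). Since 74 and 191 are distinct squarefree integers > 1, their product 14134 is not a perfect square, so √191 ∉ Q(√74). By the tower law [K:Q] = [Q(√74,√191):Q(√74)] · [Q(√74):Q] = 2 · 2 = 4.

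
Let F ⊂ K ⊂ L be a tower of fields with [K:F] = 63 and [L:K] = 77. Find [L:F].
[L:F] = 4851

The tower law says that for any tower of field extensions F ⊂ K ⊂ L with finite degrees, [L:F] = [L:K] · [K:F]. Here this gives [L:F] = 77 · 63 = 4851.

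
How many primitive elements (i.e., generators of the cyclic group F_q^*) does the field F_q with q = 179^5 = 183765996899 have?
There are φ(183765996898) = 82591458400 primitive elements

F_q^* is cyclic of order q - 1 = 183765996898. A cyclic group of order m has exactly φ(m) generators. Here m = 183765996898 = 2 · 11 · 89 · 93853931, so the number of primitive elements is φ(183765996898) = 82591458400.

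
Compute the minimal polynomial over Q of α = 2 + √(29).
m_α(x) = x^2 - 4x - 25

From α - 2 = √(29), squaring gives (α - 2)^2 = 29, i.e. α^2 - 4α + 4 = 29, so α^2 - 4α - 25 = 0. The discriminant of x^2 - 4x - 25 is (-4)^2 - 4·(-25) = 16 + 100 = 116, and 4·(29) is not a perfect square in Q since 29 is squarefree and ≠ 1. Hence x^2 - 4x - 25 is irreducible over Q and is the minimal polynomial of α.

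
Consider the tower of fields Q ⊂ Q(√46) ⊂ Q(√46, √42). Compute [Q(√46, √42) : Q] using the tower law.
[Q(√46, √42) : Q] = 4

[Q(√46):Q] = 2 (min poly x^2 - 46, irreducible since 46 is squarefree > 1). For the top step, suppose √42 ∈ Q(√46), say √42 = c + d√46 with c, d ∈ Q. Squaring: 42 = c^2 + 46d^2 + 2cd√46. Since √46 ∉ Q this forces 2cd = 0. If d = 0 then √42 = c ∈ Q, contradicting 42 squarefree > 1. If c = 0 then 42 = 46d^2, so 46·42 = (46d)^2 is a perfect square in Q — but 46·42 = 1932 is not a perfect square (since 46 and 42 are distinct squarefree integers). Contradiction. Hence √42 ∉ Q(√46), so x^2 - 42 stays irreducible over Q(√46) and [Q(√46, √42) : Q(√46)] = 2. By the tower law, [Q(√46, √42) : Q] = 2 · 2 = 4.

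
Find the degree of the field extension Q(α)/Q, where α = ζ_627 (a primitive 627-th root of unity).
[Q(α):Q] = 360

The minimal polynomial of ζ_627 over Q is the 627-th cyclotomic polynomial Φ_627(x), which is irreducible over Q and has degree φ(627) = 360. Hence [Q(α):Q] = φ(627) = 360.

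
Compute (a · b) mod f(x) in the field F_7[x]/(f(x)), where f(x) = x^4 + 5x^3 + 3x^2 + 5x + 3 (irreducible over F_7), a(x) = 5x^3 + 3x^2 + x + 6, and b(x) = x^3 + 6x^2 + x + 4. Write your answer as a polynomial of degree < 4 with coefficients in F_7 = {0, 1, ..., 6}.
a · b ≡ x^3 + 3x^2 + x + 5 (mod f(x))

Multiply in F_7[x]: a(x)·b(x) = (5x^3 + 3x^2 + x + 6)·(x^3 + 6x^2 + x + 4) = 5x^6 + 5x^5 + 3x^4 + 3x + 3. This has degree ≥ 4, so divide by f(x) over F_7: 5x^6 + 5x^5 + 3x^4 + 3x + 3 = (5x^2 + x + 4)·(x^4 + 5x^3 + 3x^2 + 5x + 3) + (x^3 + 3x^2 + x + 5). Hence a·b ≡ x^3 + 3x^2 + x + 5 (mod f). (F_7[x]/(f) is a field with 7^4 = 2401 elements since f is irreducible of degree 4.)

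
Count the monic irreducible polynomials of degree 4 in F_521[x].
There are 18419986260 monic irreducible polynomials of degree 4 over F_521

Each element of F_{521^4} that lies in no proper subfield is a root of exactly one monic irreducible of degree 4 over F_521, and each such polynomial has 4 distinct roots in F_{521^4}. By Möbius inversion the count is N_521(4) = (1/4) Σ_{d|4} μ(4/d) · 521^d = (1/4)(μ(4)·521^1 + μ(2)·521^2 + μ(1)·521^4) = 73679945040/4 = 18419986260.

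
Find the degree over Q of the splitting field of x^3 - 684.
[K : Q] = 6

The roots of x^3 - 684 are ∛684, ω∛684, ω^2∛684 where ω = e^(2πi/3) is a primitive cube root of unity, so K = Q(∛684, ω). Now [Q(∛684):Q] = 3 (since 684 is not a perfect cube, x^3 - 684 is irreducible) and [Q(ω):Q] = 2. Both 2 and 3 divide [K:Q], and [K:Q] ≤ 3·2 = 6, so [K:Q] = 6. (Equivalently: Q(∛684) ⊂ R but ω ∉ R, so [K : Q(∛684)] = 2.)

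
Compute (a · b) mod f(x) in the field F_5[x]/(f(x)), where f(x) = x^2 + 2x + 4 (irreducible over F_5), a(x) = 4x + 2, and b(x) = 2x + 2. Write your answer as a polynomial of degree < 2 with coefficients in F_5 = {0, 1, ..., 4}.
a · b ≡ x + 2 (mod f(x))

Multiply in F_5[x]: a(x)·b(x) = (4x + 2)·(2x + 2) = 3x^2 + 2x + 4. This has degree ≥ 2, so divide by f(x) over F_5: 3x^2 + 2x + 4 = (3)·(x^2 + 2x + 4) + (x + 2). Hence a·b ≡ x + 2 (mod f). (F_5[x]/(f) is a field with 5^2 = 25 elements since f is irreducible of degree 2.)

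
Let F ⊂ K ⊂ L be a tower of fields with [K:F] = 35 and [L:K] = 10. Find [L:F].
[L:F] = 350

The tower law says that for any tower of field extensions F ⊂ K ⊂ L with finite degrees, [L:F] = [L:K] · [K:F]. Here this gives [L:F] = 10 · 35 = 350.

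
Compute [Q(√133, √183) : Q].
[Q(√133, √183) : Q] = 4

[Q(√133):Q] = 2 (min poly x^2 - 133, irreducible since 133 is squarefree > 1). For the top step, suppose √183 ∈ Q(√133), say √183 = c + d√133 with c, d ∈ Q. Squaring: 183 = c^2 + 133d^2 + 2cd√133. Since √133 ∉ Q this forces 2cd = 0. If d = 0 then √183 = c ∈ Q, contradicting 183 squarefree > 1. If c = 0 then 183 = 133d^2, so 133·183 = (133d)^2 is a perfect square in Q — but 133·183 = 24339 is not a perfect square (since 133 and 183 are distinct squarefree integers). Contradiction. Hence √183 ∉ Q(√133), so x^2 - 183 stays irreducible over Q(√133) and [Q(√133, √183) : Q(√133)] = 2. By the tower law, [Q(√133, √183) : Q] = 2 · 2 = 4.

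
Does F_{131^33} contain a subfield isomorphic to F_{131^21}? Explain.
No: F_{131^21} is not a subfield of F_{131^33}

F_{p^m} embeds in F_{p^n} iff m | n. Here 21 ∤ 33 (since 33 = 1·21 + 12 with remainder 12 ≠ 0), so F_{131^21} is not a subfield of F_{131^33}. Equivalently: if it were, the tower law would give 21 = [F_{131^21}:F_131] dividing [F_{131^33}:F_131] = 33, contradiction.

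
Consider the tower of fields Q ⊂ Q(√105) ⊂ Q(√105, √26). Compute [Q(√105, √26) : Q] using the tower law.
[Q(√105, √26) : Q] = 4

[Q(√105):Q] = 2 (min poly x^2 - 105, irreducible since 105 is squarefree > 1). For the top step, suppose √26 ∈ Q(√105), say √26 = c + d√105 with c, d ∈ Q. Squaring: 26 = c^2 + 105d^2 + 2cd√105. Since √105 ∉ Q this forces 2cd = 0. If d = 0 then √26 = c ∈ Q, contradicting 26 squarefree > 1. If c = 0 then 26 = 105d^2, so 105·26 = (105d)^2 is a perfect square in Q — but 105·26 = 2730 is not a perfect square (since 105 and 26 are distinct squarefree integers). Contradiction. Hence √26 ∉ Q(√105), so x^2 - 26 stays irreducible over Q(√105) and [Q(√105, √26) : Q(√105)] = 2. By the tower law, [Q(√105, √26) : Q] = 2 · 2 = 4.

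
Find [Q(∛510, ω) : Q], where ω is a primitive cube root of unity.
[Q(∛510, ω) : Q] = 6

[Q(∛510):Q] = 3 (min poly x^3 - 510, irreducible since 510 is not a perfect cube). [Q(ω):Q] = 2 (min poly x^2 + x + 1). Since Q(∛510) ⊂ R and ω ∉ R, we have ω ∉ Q(∛510), so x^2 + x + 1 remains irreducible over Q(∛510) and [Q(∛510, ω) : Q(∛510)] = 2. By the tower law, [Q(∛510, ω) : Q] = 3 · 2 = 6. (In fact Q(∛510, ω) is the splitting field of x^3 - 510 over Q.)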